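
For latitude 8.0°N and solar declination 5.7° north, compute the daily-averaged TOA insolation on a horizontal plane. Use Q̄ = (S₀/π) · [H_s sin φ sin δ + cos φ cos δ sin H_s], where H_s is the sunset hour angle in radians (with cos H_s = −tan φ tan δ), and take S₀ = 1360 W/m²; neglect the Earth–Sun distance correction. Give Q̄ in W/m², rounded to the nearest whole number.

436 W/m²

−tan φ tan δ = −(0.1405)(0.0998) = -0.0140; H_s = arccos(-0.0140) = 90.80°. In radians, H_s = 1.5848.
H_s sin φ sin δ = 1.5848 × 0.1392 × 0.0993 = 0.0219.
cos φ cos δ sin H_s = 0.9903 × 0.9951 × 0.9999 = 0.9853.
Q̄ = (1360/π) × (0.0219 + 0.9853) = 432.90 × 1.0072 = 436.02 W/m².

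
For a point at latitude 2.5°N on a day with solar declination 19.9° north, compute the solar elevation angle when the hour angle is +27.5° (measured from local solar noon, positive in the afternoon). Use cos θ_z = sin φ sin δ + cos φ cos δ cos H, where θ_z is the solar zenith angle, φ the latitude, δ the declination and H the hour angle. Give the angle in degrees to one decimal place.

58.0°

cos θ_z = sin(2.5°) sin(19.9°) + cos(2.5°) cos(19.9°) cos(27.50°) = 0.0148 + 0.8333 = 0.8481.
θ_z = arccos(0.8481) = 31.99°, so the elevation is 90° − 31.99° = 58.01°.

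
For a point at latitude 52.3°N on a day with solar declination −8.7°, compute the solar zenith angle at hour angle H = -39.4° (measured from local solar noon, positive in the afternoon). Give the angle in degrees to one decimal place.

cos θ_z = sin φ sin δ + cos φ cos δ cos H = (0.7912)(-0.1513) + (0.6115)(0.9885)(0.7727) = 0.3474.
θ_z = arccos(0.3474) = 69.67°.

69.7°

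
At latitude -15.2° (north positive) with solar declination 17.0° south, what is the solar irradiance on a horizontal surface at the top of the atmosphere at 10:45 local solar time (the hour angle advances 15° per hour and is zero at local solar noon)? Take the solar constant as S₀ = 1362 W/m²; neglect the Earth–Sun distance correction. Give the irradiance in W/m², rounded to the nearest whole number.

Hour angle H = 15° × (10.75 − 12) = -18.75°.
With φ = -15.2°, δ = -17.0°, H = -18.75°: sin φ sin δ = 0.0767, cos φ cos δ cos H = 0.8739, so cos θ_z = 0.9506.
Top-of-atmosphere irradiance = S₀ cos θ_z = 1362 × 0.9506 = 1294.72 W/m².

1295 W/m²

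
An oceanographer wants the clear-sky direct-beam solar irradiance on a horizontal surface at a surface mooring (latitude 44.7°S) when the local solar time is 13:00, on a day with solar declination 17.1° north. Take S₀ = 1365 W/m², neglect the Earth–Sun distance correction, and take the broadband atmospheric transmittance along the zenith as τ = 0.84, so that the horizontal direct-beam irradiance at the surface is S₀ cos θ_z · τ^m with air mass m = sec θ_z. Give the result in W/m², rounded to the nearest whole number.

Hour angle H = 15° × (13 − 12) = 15.00°.
cos θ_z = sin φ sin δ + cos φ cos δ cos H = (-0.7034)(0.2940) + (0.7108)(0.9558)(0.9659) = 0.4494.
Air mass m = 1/cos θ_z = 1/0.4494 = 2.225; τ^m = 0.84^2.225 = 0.6785.
Surface direct beam = 1365 × 0.4494 × 0.6785 = 416.21 W/m².

416 W/m²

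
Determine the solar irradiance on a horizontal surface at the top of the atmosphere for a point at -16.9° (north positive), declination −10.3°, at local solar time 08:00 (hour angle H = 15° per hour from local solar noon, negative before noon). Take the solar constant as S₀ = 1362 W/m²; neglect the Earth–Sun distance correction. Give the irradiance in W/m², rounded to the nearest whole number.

712 W/m²

Hour angle H = 15° × (8 − 12) = -60.00°.
cos θ_z = sin φ sin δ + cos φ cos δ cos H = (-0.2907)(-0.1788) + (0.9568)(0.9839)(0.5000) = 0.5227.
Top-of-atmosphere irradiance = S₀ cos θ_z = 1362 × 0.5227 = 711.92 W/m².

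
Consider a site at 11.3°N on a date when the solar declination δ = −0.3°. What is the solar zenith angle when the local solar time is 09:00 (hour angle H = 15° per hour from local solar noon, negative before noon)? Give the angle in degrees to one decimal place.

46.2°

Hour angle H = 15° × (9 − 12) = -45.00°.
With φ = 11.3°, δ = -0.3°, H = -45.00°: sin φ sin δ = -0.0010, cos φ cos δ cos H = 0.6934, so cos θ_z = 0.6924.
θ_z = arccos(0.6924) = 46.18°.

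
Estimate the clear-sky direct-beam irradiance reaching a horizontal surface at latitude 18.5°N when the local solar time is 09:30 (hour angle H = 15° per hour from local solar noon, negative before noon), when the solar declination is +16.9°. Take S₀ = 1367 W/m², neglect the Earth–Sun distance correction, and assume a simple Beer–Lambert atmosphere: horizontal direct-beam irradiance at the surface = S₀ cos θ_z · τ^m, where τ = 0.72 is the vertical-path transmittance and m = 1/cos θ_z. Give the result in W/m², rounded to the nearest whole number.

741 W/m²

Hour angle H = 15° × (9.5 − 12) = -37.50°.
cos θ_z = sin(18.5°) sin(16.9°) + cos(18.5°) cos(16.9°) cos(-37.50°) = 0.0922 + 0.7199 = 0.8121.
Air mass m = 1/cos θ_z = 1/0.8121 = 1.231; τ^m = 0.72^1.231 = 0.6674.
Surface direct beam = 1367 × 0.8121 × 0.6674 = 740.91 W/m².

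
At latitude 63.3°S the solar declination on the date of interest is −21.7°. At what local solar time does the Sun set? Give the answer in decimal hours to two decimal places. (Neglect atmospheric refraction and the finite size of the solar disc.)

cos H_s = −tan(-63.3°) · tan(-21.7°) = -0.7912, so H_s = arccos(-0.7912) = 142.30°.
Sunset is at 12 + H_s/15 = 12 + 9.487 = 21.487 h local solar time.

21.49 h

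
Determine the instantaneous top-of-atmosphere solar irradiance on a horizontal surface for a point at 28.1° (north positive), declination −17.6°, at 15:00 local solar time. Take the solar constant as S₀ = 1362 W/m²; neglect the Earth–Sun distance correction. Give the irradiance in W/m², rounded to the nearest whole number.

616 W/m²

Hour angle H = 15° × (15 − 12) = 45.00°.
cos θ_z = sin φ sin δ + cos φ cos δ cos H = (0.4710)(-0.3024) + (0.8821)(0.9532)(0.7071) = 0.4521.
Top-of-atmosphere irradiance = S₀ cos θ_z = 1362 × 0.4521 = 615.76 W/m².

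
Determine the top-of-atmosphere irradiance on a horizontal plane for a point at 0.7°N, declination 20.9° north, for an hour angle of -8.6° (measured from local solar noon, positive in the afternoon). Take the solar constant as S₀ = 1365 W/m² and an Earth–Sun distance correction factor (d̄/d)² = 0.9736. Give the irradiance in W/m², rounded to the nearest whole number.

cos θ_z = sin(0.7°) sin(20.9°) + cos(0.7°) cos(20.9°) cos(-8.60°) = 0.0044 + 0.9236 = 0.9280.
Top-of-atmosphere irradiance = S₀ (d̄/d)² cos θ_z = 1365 × 0.9736 × 0.9280 = 1233.28 W/m².

1233 W/m²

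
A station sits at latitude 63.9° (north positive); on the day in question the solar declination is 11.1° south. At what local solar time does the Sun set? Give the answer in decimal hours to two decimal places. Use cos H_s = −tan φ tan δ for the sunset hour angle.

cos H_s = −tan(63.9°) · tan(-11.1°) = 0.4005, so H_s = arccos(0.4005) = 66.39°.
Sunset is at 12 + H_s/15 = 12 + 4.426 = 16.426 h local solar time.

16.43 h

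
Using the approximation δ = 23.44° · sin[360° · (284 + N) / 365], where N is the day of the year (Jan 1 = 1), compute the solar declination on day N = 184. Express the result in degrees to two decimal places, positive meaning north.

360 × (284 + 184) / 365 = 461.589°; sin(461.589°) = 0.9796.
δ = 23.44 × 0.9796 = 22.962° ≈ +22.96°.

+22.96°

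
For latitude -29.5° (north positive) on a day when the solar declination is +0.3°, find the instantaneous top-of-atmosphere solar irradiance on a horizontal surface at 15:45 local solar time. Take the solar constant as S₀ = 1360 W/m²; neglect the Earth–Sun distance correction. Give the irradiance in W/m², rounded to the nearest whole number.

654 W/m²

Hour angle H = 15° × (15.75 − 12) = 56.25°.
cos θ_z = sin(-29.5°) sin(0.3°) + cos(-29.5°) cos(0.3°) cos(56.25°) = -0.0026 + 0.4835 = 0.4809.
Top-of-atmosphere irradiance = S₀ cos θ_z = 1360 × 0.4809 = 654.02 W/m².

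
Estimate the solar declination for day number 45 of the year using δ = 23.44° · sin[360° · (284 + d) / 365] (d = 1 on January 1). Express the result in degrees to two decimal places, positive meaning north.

-13.61°

360 × (284 + 45) / 365 = 324.493°; sin(324.493°) = -0.5808.
δ = 23.44 × -0.5808 = -13.614° ≈ -13.61°.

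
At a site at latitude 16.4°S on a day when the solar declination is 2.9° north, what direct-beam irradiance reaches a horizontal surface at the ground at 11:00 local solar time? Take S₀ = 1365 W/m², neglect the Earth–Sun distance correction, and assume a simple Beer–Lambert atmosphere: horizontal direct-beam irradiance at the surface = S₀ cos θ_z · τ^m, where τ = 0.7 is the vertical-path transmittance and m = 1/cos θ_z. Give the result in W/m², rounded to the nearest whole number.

841 W/m²

Hour angle H = 15° × (11 − 12) = -15.00°.
cos θ_z = sin φ sin δ + cos φ cos δ cos H = (-0.2823)(0.0506) + (0.9593)(0.9987)(0.9659) = 0.9111.
Air mass m = 1/cos θ_z = 1/0.9111 = 1.098; τ^m = 0.7^1.098 = 0.6760.
Surface direct beam = 1365 × 0.9111 × 0.6760 = 840.71 W/m².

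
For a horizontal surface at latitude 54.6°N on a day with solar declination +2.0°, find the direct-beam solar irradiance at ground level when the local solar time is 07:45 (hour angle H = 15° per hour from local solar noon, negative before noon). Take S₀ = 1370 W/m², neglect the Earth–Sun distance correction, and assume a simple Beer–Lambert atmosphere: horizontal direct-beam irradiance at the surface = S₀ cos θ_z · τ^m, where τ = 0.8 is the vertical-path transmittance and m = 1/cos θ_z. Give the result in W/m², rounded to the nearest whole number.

178 W/m²

Hour angle H = 15° × (7.75 − 12) = -63.75°.
cos θ_z = sin φ sin δ + cos φ cos δ cos H = (0.8151)(0.0349) + (0.5793)(0.9994)(0.4423) = 0.2845.
Air mass m = 1/cos θ_z = 1/0.2845 = 3.515; τ^m = 0.8^3.515 = 0.4564.
Surface direct beam = 1370 × 0.2845 × 0.4564 = 177.89 W/m².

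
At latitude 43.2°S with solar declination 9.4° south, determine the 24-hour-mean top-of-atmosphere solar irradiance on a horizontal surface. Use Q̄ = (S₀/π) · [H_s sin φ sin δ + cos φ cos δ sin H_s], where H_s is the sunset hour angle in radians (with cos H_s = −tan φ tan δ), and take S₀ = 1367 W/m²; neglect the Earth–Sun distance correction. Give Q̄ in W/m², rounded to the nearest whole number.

393 W/m²

cos H_s = −tan(-43.2°) · tan(-9.4°) = -0.1555, so H_s = arccos(-0.1555) = 98.95°. In radians, H_s = 1.7270.
H_s sin φ sin δ = 1.7270 × -0.6845 × -0.1633 = 0.1930.
cos φ cos δ sin H_s = 0.7290 × 0.9866 × 0.9878 = 0.7105.
Q̄ = (1367/π) × (0.1930 + 0.7105) = 435.13 × 0.9035 = 393.14 W/m².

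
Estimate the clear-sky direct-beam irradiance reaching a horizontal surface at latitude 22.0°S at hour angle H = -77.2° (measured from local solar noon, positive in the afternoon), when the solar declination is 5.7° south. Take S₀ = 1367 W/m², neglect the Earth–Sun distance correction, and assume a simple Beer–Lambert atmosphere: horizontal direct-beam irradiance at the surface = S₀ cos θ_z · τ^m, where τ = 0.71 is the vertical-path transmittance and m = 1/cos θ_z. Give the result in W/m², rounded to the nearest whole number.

cos θ_z = sin(-22.0°) sin(-5.7°) + cos(-22.0°) cos(-5.7°) cos(-77.20°) = 0.0372 + 0.2044 = 0.2416.
Air mass m = 1/cos θ_z = 1/0.2416 = 4.139; τ^m = 0.71^4.139 = 0.2423.
Surface direct beam = 1367 × 0.2416 × 0.2423 = 80.02 W/m².

80 W/m²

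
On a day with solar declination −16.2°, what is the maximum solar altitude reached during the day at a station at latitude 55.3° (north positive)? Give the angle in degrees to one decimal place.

18.5°

At local solar noon the hour angle is zero, so the elevation is 90° − |φ − δ| = 90° − |55.3° − (-16.2°)| = 90° − 71.5° = 18.5°.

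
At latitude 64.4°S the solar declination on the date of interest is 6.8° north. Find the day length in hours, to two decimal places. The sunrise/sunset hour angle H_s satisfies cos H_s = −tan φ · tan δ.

10.08 hours

−tan φ tan δ = −(-2.0872)(0.1192) = 0.2488; H_s = arccos(0.2488) = 75.59°.
Day length = 2 H_s / 15° h⁻¹ = 151.18° / 15 = 10.079 h.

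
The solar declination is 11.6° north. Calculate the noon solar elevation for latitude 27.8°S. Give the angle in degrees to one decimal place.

50.6°

At local solar noon the hour angle is zero, so the elevation is 90° − |φ − δ| = 90° − |-27.8° − (11.6°)| = 90° − 39.4° = 50.6°.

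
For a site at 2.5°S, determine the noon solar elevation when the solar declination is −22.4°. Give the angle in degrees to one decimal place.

70.1°

At local solar noon the hour angle is zero, so the elevation is 90° − |φ − δ| = 90° − |-2.5° − (-22.4°)| = 90° − 19.9° = 70.1°.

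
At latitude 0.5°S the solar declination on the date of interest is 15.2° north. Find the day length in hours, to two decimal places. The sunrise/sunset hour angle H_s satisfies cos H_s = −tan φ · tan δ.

11.98 hours

−tan φ tan δ = −(-0.0087)(0.2717) = 0.0024; H_s = arccos(0.0024) = 89.86°.
Day length = 2 H_s / 15° h⁻¹ = 179.72° / 15 = 11.981 h.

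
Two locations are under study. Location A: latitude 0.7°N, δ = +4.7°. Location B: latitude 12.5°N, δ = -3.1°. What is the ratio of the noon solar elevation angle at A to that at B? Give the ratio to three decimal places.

A: 90° − |0.7 − (4.7)| = 86.00°.
B: 90° − |12.5 − (-3.1)| = 74.40°.
Ratio A/B = 86.0000 / 74.4000 = 1.1559.

1.156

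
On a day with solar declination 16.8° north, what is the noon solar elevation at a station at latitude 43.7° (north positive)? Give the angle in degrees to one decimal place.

63.1°

At local solar noon the hour angle is zero, so the elevation is 90° − |φ − δ| = 90° − |43.7° − (16.8°)| = 90° − 26.9° = 63.1°.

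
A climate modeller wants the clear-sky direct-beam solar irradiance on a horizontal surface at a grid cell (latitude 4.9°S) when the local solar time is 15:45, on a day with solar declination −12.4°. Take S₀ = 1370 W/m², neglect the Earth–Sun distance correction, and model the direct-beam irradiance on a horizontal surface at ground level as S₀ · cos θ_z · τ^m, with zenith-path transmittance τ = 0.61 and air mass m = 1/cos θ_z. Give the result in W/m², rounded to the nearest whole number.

316 W/m²

Hour angle H = 15° × (15.75 − 12) = 56.25°.
cos θ_z = sin φ sin δ + cos φ cos δ cos H = (-0.0854)(-0.2147) + (0.9963)(0.9767)(0.5556) = 0.5590.
Air mass m = 1/cos θ_z = 1/0.5590 = 1.789; τ^m = 0.61^1.789 = 0.4130.
Surface direct beam = 1370 × 0.5590 × 0.4130 = 316.29 W/m².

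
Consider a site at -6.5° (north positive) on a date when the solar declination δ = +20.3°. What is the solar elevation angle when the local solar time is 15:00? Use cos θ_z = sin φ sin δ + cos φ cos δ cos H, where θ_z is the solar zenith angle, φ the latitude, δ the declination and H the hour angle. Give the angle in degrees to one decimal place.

38.3°

Hour angle H = 15° × (15 − 12) = 45.00°.
With φ = -6.5°, δ = 20.3°, H = 45.00°: sin φ sin δ = -0.0393, cos φ cos δ cos H = 0.6589, so cos θ_z = 0.6196.
θ_z = arccos(0.6196) = 51.71°, so the elevation is 90° − 51.71° = 38.29°.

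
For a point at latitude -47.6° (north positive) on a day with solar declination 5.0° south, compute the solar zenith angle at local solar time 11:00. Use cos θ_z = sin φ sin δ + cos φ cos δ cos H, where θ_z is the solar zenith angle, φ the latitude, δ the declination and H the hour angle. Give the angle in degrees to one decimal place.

44.5°

Hour angle H = 15° × (11 − 12) = -15.00°.
cos θ_z = sin(-47.6°) sin(-5.0°) + cos(-47.6°) cos(-5.0°) cos(-15.00°) = 0.0644 + 0.6488 = 0.7132.
θ_z = arccos(0.7132) = 44.50°.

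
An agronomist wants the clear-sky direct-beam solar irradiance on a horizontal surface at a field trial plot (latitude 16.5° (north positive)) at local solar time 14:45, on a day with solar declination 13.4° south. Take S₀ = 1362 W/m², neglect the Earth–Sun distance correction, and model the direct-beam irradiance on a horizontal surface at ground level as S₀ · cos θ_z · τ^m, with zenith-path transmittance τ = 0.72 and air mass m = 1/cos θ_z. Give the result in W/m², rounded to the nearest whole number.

516 W/m²

Hour angle H = 15° × (14.75 − 12) = 41.25°.
cos θ_z = sin φ sin δ + cos φ cos δ cos H = (0.2840)(-0.2317) + (0.9588)(0.9728)(0.7518) = 0.6354.
Air mass m = 1/cos θ_z = 1/0.6354 = 1.574; τ^m = 0.72^1.574 = 0.5963.
Surface direct beam = 1362 × 0.6354 × 0.5963 = 516.05 W/m².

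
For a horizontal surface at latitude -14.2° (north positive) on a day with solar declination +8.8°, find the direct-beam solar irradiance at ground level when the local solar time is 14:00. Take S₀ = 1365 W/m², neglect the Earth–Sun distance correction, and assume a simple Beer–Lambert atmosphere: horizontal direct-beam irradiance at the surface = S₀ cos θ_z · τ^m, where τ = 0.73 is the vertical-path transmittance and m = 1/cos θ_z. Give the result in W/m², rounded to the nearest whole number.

727 W/m²

Hour angle H = 15° × (14 − 12) = 30.00°.
With φ = -14.2°, δ = 8.8°, H = 30.00°: sin φ sin δ = -0.0375, cos φ cos δ cos H = 0.8297, so cos θ_z = 0.7922.
Air mass m = 1/cos θ_z = 1/0.7922 = 1.262; τ^m = 0.73^1.262 = 0.6722.
Surface direct beam = 1365 × 0.7922 × 0.6722 = 726.89 W/m².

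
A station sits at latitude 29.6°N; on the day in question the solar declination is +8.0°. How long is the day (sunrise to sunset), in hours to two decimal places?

12.61 hours

−tan φ tan δ = −(0.5681)(0.1405) = -0.0798; H_s = arccos(-0.0798) = 94.58°.
Day length = 2 H_s / 15° h⁻¹ = 189.16° / 15 = 12.611 h.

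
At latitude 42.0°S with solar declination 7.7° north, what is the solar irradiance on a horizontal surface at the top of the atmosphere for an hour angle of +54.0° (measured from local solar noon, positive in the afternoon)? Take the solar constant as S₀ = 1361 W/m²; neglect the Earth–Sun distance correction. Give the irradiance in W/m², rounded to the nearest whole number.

467 W/m²

cos θ_z = sin φ sin δ + cos φ cos δ cos H = (-0.6691)(0.1340) + (0.7431)(0.9910)(0.5878) = 0.3432.
Top-of-atmosphere irradiance = S₀ cos θ_z = 1361 × 0.3432 = 467.10 W/m².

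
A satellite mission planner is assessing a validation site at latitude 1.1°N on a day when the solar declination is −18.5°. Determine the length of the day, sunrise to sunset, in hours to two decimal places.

cos H_s = −tan(1.1°) · tan(-18.5°) = 0.0064, so H_s = arccos(0.0064) = 89.63°.
Day length = 2 H_s / 15° h⁻¹ = 179.26° / 15 = 11.951 h.

11.95 hours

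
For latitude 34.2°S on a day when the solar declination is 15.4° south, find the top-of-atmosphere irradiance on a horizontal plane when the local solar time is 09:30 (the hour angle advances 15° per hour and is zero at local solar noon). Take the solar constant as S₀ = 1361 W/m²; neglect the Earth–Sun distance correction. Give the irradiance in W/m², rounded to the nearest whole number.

1064 W/m²

Hour angle H = 15° × (9.5 − 12) = -37.50°.
With φ = -34.2°, δ = -15.4°, H = -37.50°: sin φ sin δ = 0.1493, cos φ cos δ cos H = 0.6326, so cos θ_z = 0.7819.
Top-of-atmosphere irradiance = S₀ cos θ_z = 1361 × 0.7819 = 1064.17 W/m².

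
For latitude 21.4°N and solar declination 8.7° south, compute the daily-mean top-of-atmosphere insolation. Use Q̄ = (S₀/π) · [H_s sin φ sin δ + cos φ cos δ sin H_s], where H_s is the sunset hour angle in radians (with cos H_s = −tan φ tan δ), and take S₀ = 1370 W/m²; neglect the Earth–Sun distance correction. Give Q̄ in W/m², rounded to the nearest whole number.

The sunset hour angle satisfies cos H_s = −tan φ tan δ = 0.0600, giving H_s = 86.56°. In radians, H_s = 1.5108.
H_s sin φ sin δ = 1.5108 × 0.3649 × -0.1513 = -0.0834.
cos φ cos δ sin H_s = 0.9311 × 0.9885 × 0.9982 = 0.9187.
Q̄ = (1370/π) × (-0.0834 + 0.9187) = 436.08 × 0.8353 = 364.26 W/m².

364 W/m²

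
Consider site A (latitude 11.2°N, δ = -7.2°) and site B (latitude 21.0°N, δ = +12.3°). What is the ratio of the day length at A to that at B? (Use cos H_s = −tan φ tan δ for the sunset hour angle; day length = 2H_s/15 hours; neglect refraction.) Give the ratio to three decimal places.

0.934

A: H_s = arccos(−tan 11.2° · tan -7.2°) = 88.57°, so 2H_s/15 = 11.8093 h.
B: H_s = arccos(−tan 21.0° · tan 12.3°) = 94.80°, so 2H_s/15 = 12.6400 h.
Ratio A/B = 11.8093 / 12.6400 = 0.9343.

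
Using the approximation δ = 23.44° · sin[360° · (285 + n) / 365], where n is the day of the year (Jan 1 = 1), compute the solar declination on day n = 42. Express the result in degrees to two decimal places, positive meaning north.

-14.26°

360 × (285 + 42) / 365 = 322.521°; sin(322.521°) = -0.6085.
δ = 23.44 × -0.6085 = -14.263° ≈ -14.26°.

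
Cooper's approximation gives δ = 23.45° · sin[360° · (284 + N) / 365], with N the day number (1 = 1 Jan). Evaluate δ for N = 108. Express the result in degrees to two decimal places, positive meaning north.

360 × (284 + 108) / 365 = 386.630°; sin(386.630°) = 0.4482.
δ = 23.45 × 0.4482 = 10.510° ≈ +10.51°.

+10.51°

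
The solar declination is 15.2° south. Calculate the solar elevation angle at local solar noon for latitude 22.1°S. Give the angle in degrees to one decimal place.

At local solar noon the hour angle is zero, so the elevation is 90° − |φ − δ| = 90° − |-22.1° − (-15.2°)| = 90° − 6.9° = 83.1°.

83.1°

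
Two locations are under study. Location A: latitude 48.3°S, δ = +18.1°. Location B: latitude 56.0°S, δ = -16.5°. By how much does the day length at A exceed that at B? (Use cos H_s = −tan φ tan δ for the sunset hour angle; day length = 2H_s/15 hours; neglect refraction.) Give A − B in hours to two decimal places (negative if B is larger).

A: H_s = arccos(−tan -48.3° · tan 18.1°) = 68.48°, so 2H_s/15 = 9.1307 h.
B: H_s = arccos(−tan -56.0° · tan -16.5°) = 116.05°, so 2H_s/15 = 15.4733 h.
A − B = 9.1307 − 15.4733 = -6.3426 h.

-6.34 h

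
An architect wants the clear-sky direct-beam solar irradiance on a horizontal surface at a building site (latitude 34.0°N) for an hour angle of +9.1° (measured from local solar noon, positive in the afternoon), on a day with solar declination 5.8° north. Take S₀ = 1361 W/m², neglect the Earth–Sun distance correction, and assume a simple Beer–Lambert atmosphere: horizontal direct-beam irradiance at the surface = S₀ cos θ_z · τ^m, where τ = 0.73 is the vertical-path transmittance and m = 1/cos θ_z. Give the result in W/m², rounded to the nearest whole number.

826 W/m²

cos θ_z = sin φ sin δ + cos φ cos δ cos H = (0.5592)(0.1011) + (0.8290)(0.9949)(0.9874) = 0.8709.
Air mass m = 1/cos θ_z = 1/0.8709 = 1.148; τ^m = 0.73^1.148 = 0.6968.
Surface direct beam = 1361 × 0.8709 × 0.6968 = 825.91 W/m².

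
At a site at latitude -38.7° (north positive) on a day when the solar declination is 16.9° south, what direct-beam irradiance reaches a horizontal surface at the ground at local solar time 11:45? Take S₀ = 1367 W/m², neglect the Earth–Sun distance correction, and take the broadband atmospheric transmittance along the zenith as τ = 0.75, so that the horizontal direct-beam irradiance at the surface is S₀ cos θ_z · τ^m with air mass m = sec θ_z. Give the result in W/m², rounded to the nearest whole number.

929 W/m²

Hour angle H = 15° × (11.75 − 12) = -3.75°.
cos θ_z = sin φ sin δ + cos φ cos δ cos H = (-0.6252)(-0.2907) + (0.7804)(0.9568)(0.9979) = 0.9269.
Air mass m = 1/cos θ_z = 1/0.9269 = 1.079; τ^m = 0.75^1.079 = 0.7331.
Surface direct beam = 1367 × 0.9269 × 0.7331 = 928.89 W/m².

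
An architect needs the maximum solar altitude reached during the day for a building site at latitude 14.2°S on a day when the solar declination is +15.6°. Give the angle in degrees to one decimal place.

60.2°

At local solar noon the hour angle is zero, so the elevation is 90° − |φ − δ| = 90° − |-14.2° − (15.6°)| = 90° − 29.8° = 60.2°.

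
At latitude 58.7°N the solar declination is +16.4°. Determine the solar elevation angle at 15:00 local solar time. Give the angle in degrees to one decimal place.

Hour angle H = 15° × (15 − 12) = 45.00°.
cos θ_z = sin φ sin δ + cos φ cos δ cos H = (0.8545)(0.2823) + (0.5195)(0.9593)(0.7071) = 0.5936.
θ_z = arccos(0.5936) = 53.59°, so the elevation is 90° − 53.59° = 36.41°.

36.4°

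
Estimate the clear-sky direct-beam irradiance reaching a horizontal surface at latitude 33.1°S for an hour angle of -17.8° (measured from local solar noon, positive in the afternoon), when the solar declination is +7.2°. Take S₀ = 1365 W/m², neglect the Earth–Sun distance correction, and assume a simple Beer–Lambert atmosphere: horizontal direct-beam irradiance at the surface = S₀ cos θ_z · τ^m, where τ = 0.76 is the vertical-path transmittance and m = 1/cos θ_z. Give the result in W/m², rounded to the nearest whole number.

With φ = -33.1°, δ = 7.2°, H = -17.80°: sin φ sin δ = -0.0684, cos φ cos δ cos H = 0.7913, so cos θ_z = 0.7229.
Air mass m = 1/cos θ_z = 1/0.7229 = 1.383; τ^m = 0.76^1.383 = 0.6842.
Surface direct beam = 1365 × 0.7229 × 0.6842 = 675.14 W/m².

675 W/m²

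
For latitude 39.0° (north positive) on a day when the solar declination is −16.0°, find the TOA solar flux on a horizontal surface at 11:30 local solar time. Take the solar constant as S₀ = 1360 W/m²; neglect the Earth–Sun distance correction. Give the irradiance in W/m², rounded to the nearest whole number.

771 W/m²

Hour angle H = 15° × (11.5 − 12) = -7.50°.
cos θ_z = sin(39.0°) sin(-16.0°) + cos(39.0°) cos(-16.0°) cos(-7.50°) = -0.1735 + 0.7406 = 0.5671.
Top-of-atmosphere irradiance = S₀ cos θ_z = 1360 × 0.5671 = 771.26 W/m².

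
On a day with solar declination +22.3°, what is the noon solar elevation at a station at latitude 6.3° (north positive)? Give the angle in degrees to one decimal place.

At local solar noon the hour angle is zero, so the elevation is 90° − |φ − δ| = 90° − |6.3° − (22.3°)| = 90° − 16.0° = 74.0°.

74.0°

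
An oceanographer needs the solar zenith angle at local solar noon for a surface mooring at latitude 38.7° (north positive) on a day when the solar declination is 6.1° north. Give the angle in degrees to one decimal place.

32.6°

At local solar noon the hour angle is zero, so the zenith angle is |φ − δ| = |38.7° − (6.1°)| = 32.6°.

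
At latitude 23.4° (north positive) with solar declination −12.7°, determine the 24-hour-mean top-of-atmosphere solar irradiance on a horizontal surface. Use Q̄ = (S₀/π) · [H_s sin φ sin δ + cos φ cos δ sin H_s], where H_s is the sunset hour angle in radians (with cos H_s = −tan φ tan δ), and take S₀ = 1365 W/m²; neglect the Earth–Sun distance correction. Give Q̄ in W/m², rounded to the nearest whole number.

The sunset hour angle satisfies cos H_s = −tan φ tan δ = 0.0975, giving H_s = 84.40°. In radians, H_s = 1.4731.
H_s sin φ sin δ = 1.4731 × 0.3971 × -0.2198 = -0.1286.
cos φ cos δ sin H_s = 0.9178 × 0.9755 × 0.9952 = 0.8910.
Q̄ = (1365/π) × (-0.1286 + 0.8910) = 434.49 × 0.7624 = 331.26 W/m².

331 W/m²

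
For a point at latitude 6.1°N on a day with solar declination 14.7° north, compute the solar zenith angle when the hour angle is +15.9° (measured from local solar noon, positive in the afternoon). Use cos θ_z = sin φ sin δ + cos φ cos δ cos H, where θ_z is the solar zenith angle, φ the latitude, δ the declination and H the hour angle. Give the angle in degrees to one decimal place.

With φ = 6.1°, δ = 14.7°, H = 15.90°: sin φ sin δ = 0.0270, cos φ cos δ cos H = 0.9250, so cos θ_z = 0.9520.
θ_z = arccos(0.9520) = 17.82°.

17.8°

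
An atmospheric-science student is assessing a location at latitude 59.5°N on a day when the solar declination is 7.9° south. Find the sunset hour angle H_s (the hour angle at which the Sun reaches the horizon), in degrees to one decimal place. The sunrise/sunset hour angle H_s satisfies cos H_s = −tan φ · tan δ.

76.4°

−tan φ tan δ = −(1.6977)(-0.1388) = 0.2356; H_s = arccos(0.2356) = 76.37°.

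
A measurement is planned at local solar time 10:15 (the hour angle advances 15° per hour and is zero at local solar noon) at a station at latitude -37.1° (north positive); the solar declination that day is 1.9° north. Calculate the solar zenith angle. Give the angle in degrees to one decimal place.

46.0°

Hour angle H = 15° × (10.25 − 12) = -26.25°.
cos θ_z = sin(-37.1°) sin(1.9°) + cos(-37.1°) cos(1.9°) cos(-26.25°) = -0.0200 + 0.7149 = 0.6949.
θ_z = arccos(0.6949) = 45.98°.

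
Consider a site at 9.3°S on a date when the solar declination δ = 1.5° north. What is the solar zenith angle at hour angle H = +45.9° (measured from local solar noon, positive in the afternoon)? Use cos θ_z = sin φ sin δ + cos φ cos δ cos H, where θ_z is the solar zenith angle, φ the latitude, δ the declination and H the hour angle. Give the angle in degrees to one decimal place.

47.0°

cos θ_z = sin φ sin δ + cos φ cos δ cos H = (-0.1616)(0.0262) + (0.9869)(0.9997)(0.6959) = 0.6823.
θ_z = arccos(0.6823) = 46.98°.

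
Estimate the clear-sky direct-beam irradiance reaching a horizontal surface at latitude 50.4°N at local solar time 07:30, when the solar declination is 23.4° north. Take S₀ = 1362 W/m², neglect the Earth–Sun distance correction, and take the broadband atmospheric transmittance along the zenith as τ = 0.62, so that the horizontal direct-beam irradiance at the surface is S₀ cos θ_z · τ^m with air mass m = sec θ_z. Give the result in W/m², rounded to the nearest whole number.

293 W/m²

Hour angle H = 15° × (7.5 − 12) = -67.50°.
cos θ_z = sin φ sin δ + cos φ cos δ cos H = (0.7705)(0.3971) + (0.6374)(0.9178)(0.3827) = 0.5298.
Air mass m = 1/cos θ_z = 1/0.5298 = 1.888; τ^m = 0.62^1.888 = 0.4055.
Surface direct beam = 1362 × 0.5298 × 0.4055 = 292.60 W/m².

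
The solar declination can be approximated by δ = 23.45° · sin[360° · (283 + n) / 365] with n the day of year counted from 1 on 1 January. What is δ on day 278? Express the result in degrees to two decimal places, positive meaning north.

-5.40°

360 × (283 + 278) / 365 = 553.315°; sin(553.315°) = -0.2303.
δ = 23.45 × -0.2303 = -5.401° ≈ -5.40°.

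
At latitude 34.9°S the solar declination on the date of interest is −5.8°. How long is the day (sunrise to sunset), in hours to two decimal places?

12.54 hours

The sunset hour angle satisfies cos H_s = −tan φ tan δ = -0.0709, giving H_s = 94.07°.
Day length = 2 H_s / 15° h⁻¹ = 188.14° / 15 = 12.543 h.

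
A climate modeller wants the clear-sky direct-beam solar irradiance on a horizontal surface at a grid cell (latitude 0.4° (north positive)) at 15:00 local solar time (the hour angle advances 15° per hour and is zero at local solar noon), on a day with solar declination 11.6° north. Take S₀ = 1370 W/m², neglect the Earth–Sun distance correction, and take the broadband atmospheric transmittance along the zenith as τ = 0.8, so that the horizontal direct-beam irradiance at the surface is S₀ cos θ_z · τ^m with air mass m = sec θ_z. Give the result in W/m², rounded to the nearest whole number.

Hour angle H = 15° × (15 − 12) = 45.00°.
cos θ_z = sin φ sin δ + cos φ cos δ cos H = (0.0070)(0.2011) + (1.0000)(0.9796)(0.7071) = 0.6941.
Air mass m = 1/cos θ_z = 1/0.6941 = 1.441; τ^m = 0.8^1.441 = 0.7250.
Surface direct beam = 1370 × 0.6941 × 0.7250 = 689.41 W/m².

689 W/m²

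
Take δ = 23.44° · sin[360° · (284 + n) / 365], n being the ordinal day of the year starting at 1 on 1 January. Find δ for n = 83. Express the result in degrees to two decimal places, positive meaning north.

360 × (284 + 83) / 365 = 361.973°; sin(361.973°) = 0.0344.
δ = 23.44 × 0.0344 = 0.806° ≈ +0.81°.

+0.81°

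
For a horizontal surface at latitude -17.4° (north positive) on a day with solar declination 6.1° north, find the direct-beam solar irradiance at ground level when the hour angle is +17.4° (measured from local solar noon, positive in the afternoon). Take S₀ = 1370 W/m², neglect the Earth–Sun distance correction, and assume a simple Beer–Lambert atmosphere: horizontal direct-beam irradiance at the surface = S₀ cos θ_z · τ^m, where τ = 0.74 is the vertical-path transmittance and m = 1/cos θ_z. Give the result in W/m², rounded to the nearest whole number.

848 W/m²

cos θ_z = sin(-17.4°) sin(6.1°) + cos(-17.4°) cos(6.1°) cos(17.40°) = -0.0318 + 0.9054 = 0.8736.
Air mass m = 1/cos θ_z = 1/0.8736 = 1.145; τ^m = 0.74^1.145 = 0.7084.
Surface direct beam = 1370 × 0.8736 × 0.7084 = 847.84 W/m².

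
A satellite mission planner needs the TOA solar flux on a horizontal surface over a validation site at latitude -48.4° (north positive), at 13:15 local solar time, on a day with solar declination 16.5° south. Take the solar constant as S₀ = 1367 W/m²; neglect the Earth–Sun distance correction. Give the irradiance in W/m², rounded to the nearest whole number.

1114 W/m²

Hour angle H = 15° × (13.25 − 12) = 18.75°.
cos θ_z = sin φ sin δ + cos φ cos δ cos H = (-0.7478)(-0.2840) + (0.6639)(0.9588)(0.9469) = 0.8151.
Top-of-atmosphere irradiance = S₀ cos θ_z = 1367 × 0.8151 = 1114.24 W/m².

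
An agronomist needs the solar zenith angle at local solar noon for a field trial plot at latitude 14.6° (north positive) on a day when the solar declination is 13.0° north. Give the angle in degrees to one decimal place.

At local solar noon the hour angle is zero, so the zenith angle is |φ − δ| = |14.6° − (13.0°)| = 1.6°.

1.6°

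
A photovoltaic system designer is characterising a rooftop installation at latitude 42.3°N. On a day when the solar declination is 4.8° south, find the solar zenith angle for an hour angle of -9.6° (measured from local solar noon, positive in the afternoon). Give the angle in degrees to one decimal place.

47.9°

With φ = 42.3°, δ = -4.8°, H = -9.60°: sin φ sin δ = -0.0563, cos φ cos δ cos H = 0.7267, so cos θ_z = 0.6704.
θ_z = arccos(0.6704) = 47.90°.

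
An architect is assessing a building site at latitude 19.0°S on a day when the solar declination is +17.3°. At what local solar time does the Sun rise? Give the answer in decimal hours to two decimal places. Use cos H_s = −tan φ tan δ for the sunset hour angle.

6.41 h

The sunset hour angle satisfies cos H_s = −tan φ tan δ = 0.1072, giving H_s = 83.85°.
Sunrise is at 12 − H_s/15 = 12 − 5.590 = 6.410 h local solar time.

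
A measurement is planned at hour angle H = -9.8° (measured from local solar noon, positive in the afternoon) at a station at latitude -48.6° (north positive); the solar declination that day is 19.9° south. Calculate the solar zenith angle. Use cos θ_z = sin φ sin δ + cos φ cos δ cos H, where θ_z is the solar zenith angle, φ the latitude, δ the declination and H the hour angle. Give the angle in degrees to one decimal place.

29.8°

cos θ_z = sin(-48.6°) sin(-19.9°) + cos(-48.6°) cos(-19.9°) cos(-9.80°) = 0.2553 + 0.6127 = 0.8680.
θ_z = arccos(0.8680) = 29.77°.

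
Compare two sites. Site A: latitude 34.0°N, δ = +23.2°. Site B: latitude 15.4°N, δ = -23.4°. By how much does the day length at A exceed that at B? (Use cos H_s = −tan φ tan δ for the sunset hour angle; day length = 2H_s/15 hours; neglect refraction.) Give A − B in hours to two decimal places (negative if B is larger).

A: H_s = arccos(−tan 34.0° · tan 23.2°) = 106.80°, so 2H_s/15 = 14.2400 h.
B: H_s = arccos(−tan 15.4° · tan -23.4°) = 83.15°, so 2H_s/15 = 11.0867 h.
A − B = 14.2400 − 11.0867 = 3.1533 h.

+3.15 h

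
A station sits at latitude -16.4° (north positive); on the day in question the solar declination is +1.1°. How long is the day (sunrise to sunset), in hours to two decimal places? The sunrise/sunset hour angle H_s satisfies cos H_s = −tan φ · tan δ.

The sunset hour angle satisfies cos H_s = −tan φ tan δ = 0.0057, giving H_s = 89.67°.
Day length = 2 H_s / 15° h⁻¹ = 179.34° / 15 = 11.956 h.

11.96 hours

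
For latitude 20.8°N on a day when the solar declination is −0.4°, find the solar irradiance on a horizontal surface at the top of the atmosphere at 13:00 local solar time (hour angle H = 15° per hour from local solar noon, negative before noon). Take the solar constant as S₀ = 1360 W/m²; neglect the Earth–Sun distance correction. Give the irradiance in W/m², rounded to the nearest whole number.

1225 W/m²

Hour angle H = 15° × (13 − 12) = 15.00°.
cos θ_z = sin(20.8°) sin(-0.4°) + cos(20.8°) cos(-0.4°) cos(15.00°) = -0.0025 + 0.9030 = 0.9005.
Top-of-atmosphere irradiance = S₀ cos θ_z = 1360 × 0.9005 = 1224.68 W/m².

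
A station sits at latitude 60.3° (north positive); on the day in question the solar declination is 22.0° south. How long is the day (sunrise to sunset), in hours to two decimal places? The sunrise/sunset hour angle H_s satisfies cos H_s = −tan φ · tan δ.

5.99 hours

The sunset hour angle satisfies cos H_s = −tan φ tan δ = 0.7083, giving H_s = 44.90°.
Day length = 2 H_s / 15° h⁻¹ = 89.80° / 15 = 5.987 h.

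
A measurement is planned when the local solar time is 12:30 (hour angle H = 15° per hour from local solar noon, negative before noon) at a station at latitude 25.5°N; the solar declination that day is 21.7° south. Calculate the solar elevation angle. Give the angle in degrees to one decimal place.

42.2°

Hour angle H = 15° × (12.5 − 12) = 7.50°.
With φ = 25.5°, δ = -21.7°, H = 7.50°: sin φ sin δ = -0.1592, cos φ cos δ cos H = 0.8314, so cos θ_z = 0.6722.
θ_z = arccos(0.6722) = 47.76°, so the elevation is 90° − 47.76° = 42.24°.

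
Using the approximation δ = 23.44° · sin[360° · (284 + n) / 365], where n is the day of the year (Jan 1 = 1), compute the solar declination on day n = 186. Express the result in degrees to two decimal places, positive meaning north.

360 × (284 + 186) / 365 = 463.562°; sin(463.562°) = 0.9721.
δ = 23.44 × 0.9721 = 22.786° ≈ +22.79°.

+22.79°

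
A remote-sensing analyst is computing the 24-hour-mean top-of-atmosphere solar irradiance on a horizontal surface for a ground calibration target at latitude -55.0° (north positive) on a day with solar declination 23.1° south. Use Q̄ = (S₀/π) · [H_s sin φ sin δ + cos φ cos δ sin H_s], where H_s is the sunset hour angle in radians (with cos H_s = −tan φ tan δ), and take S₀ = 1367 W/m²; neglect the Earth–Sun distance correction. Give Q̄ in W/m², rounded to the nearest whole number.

493 W/m²

The sunset hour angle satisfies cos H_s = −tan φ tan δ = -0.6092, giving H_s = 127.53°. In radians, H_s = 2.2258.
H_s sin φ sin δ = 2.2258 × -0.8192 × -0.3923 = 0.7153.
cos φ cos δ sin H_s = 0.5736 × 0.9198 × 0.7930 = 0.4184.
Q̄ = (1367/π) × (0.7153 + 0.4184) = 435.13 × 1.1337 = 493.31 W/m².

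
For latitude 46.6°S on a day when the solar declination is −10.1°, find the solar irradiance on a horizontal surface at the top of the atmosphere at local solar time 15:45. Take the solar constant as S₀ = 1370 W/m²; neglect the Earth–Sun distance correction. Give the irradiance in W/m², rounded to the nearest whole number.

Hour angle H = 15° × (15.75 − 12) = 56.25°.
With φ = -46.6°, δ = -10.1°, H = 56.25°: sin φ sin δ = 0.1274, cos φ cos δ cos H = 0.3758, so cos θ_z = 0.5032.
Top-of-atmosphere irradiance = S₀ cos θ_z = 1370 × 0.5032 = 689.38 W/m².

689 W/m²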